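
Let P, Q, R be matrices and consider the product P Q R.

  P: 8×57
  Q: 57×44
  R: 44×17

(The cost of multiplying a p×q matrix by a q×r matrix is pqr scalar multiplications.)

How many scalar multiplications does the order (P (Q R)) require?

(Q R): 57×44 by 44×17 → 57×17, cost 57·44·17 = 42636
(P (Q R)): 8×57 by 57×17 → 8×17, cost 8·57·17 = 7752; cumulative 50388
Total: 50388 scalar multiplications.

50388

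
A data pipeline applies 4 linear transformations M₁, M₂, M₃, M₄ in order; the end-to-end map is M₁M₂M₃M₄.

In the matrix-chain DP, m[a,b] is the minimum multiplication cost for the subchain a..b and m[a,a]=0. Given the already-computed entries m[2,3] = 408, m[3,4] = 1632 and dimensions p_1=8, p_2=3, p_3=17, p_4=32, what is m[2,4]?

m[2,4] = min over k∈[2,3] of m[2,k]+m[k+1,4]+p_{1}·p_k·p_{4}.
k=2: 0 + 1632 + 8·3·32 = 2400; k=3: 408 + 0 + 8·17·32 = 4760.
Minimum: 2400 at k=2.

2400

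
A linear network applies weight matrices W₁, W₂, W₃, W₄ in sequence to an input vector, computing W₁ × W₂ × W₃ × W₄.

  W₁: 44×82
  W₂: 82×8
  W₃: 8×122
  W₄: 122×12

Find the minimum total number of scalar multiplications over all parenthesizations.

Adjacent pairs: W₁W₂ = 44·82·8 = 28864; W₂W₃ = 82·8·122 = 80032; W₃W₄ = 8·122·12 = 11712.
Length 3: W₁..W₃: k=1: 0+80032+44·82·122=520208; k=2: 28864+0+44·8·122=71808 → min 71808 | W₂..W₄: k=2: 0+11712+82·8·12=19584; k=3: 80032+0+82·122·12=200080 → min 19584.
Length 4: W₁..W₄: k=1: 0+19584+44·82·12=62880; k=2: 28864+11712+44·8·12=44800; k=3: 71808+0+44·122·12=136224 → min 44800.
Optimal order: ((W₁ × W₂) × (W₃ × W₄)) with cost 44800.

44800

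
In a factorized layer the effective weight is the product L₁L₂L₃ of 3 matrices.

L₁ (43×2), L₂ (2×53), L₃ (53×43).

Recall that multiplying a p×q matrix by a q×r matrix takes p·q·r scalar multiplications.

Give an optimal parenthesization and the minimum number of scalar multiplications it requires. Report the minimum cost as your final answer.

(L₁(L₂L₃)): cost 8256.
((L₁L₂)L₃): cost 102555.
Optimal: (L₁(L₂L₃)) with cost 8256.

8256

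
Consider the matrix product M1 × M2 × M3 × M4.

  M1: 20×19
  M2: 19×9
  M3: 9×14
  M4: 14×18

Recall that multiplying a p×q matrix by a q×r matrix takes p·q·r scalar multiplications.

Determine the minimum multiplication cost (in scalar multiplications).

8928

Adjacent pairs: M1M2 = 20·19·9 = 3420; M2M3 = 19·9·14 = 2394; M3M4 = 9·14·18 = 2268.
Length 3: M1..M3: k=1: 0+2394+20·19·14=7714; k=2: 3420+0+20·9·14=5940 → min 5940 | M2..M4: k=2: 0+2268+19·9·18=5346; k=3: 2394+0+19·14·18=7182 → min 5346.
Length 4: M1..M4: k=1: 0+5346+20·19·18=12186; k=2: 3420+2268+20·9·18=8928; k=3: 5940+0+20·14·18=10980 → min 8928.
Optimal order: ((M1 × M2) × (M3 × M4)) with cost 8928.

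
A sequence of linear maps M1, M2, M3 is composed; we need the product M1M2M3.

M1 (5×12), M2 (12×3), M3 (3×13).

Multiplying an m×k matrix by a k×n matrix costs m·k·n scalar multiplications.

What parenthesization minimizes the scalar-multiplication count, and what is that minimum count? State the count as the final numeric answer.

(M1(M2M3)): cost 1248.
((M1M2)M3): cost 375.
Optimal: ((M1M2)M3) with cost 375.

375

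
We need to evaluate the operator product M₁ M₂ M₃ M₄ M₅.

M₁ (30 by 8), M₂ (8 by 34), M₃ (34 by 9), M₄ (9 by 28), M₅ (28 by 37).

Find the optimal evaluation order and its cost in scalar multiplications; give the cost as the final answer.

21632

Adjacent pairs: M₁M₂ = 30·8·34 = 8160; M₂M₃ = 8·34·9 = 2448; M₃M₄ = 34·9·28 = 8568; M₄M₅ = 9·28·37 = 9324.
Length 3: M₁..M₃: k=1: 0+2448+30·8·9=4608; k=2: 8160+0+30·34·9=17340 → min 4608 | M₂..M₄: k=2: 0+8568+8·34·28=16184; k=3: 2448+0+8·9·28=4464 → min 4464 | M₃..M₅: k=3: 0+9324+34·9·37=20646; k=4: 8568+0+34·28·37=43792 → min 20646.
Length 4: M₁..M₄: k=1: 0+4464+30·8·28=11184; k=2: 8160+8568+30·34·28=45288; k=3: 4608+0+30·9·28=12168 → min 11184 | M₂..M₅: k=2: 0+20646+8·34·37=30710; k=3: 2448+9324+8·9·37=14436; k=4: 4464+0+8·28·37=12752 → min 12752.
Length 5: M₁..M₅: k=1: 0+12752+30·8·37=21632; k=2: 8160+20646+30·34·37=66546; k=3: 4608+9324+30·9·37=23922; k=4: 11184+0+30·28·37=42264 → min 21632.
Optimal parenthesization: (M₁ (((M₂ M₃) M₄) M₅)) with cost 21632.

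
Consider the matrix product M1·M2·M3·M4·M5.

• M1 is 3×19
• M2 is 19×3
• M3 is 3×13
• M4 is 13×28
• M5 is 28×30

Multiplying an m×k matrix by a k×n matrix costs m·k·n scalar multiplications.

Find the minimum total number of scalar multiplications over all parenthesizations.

Adjacent pairs: M1M2 = 3·19·3 = 171; M2M3 = 19·3·13 = 741; M3M4 = 3·13·28 = 1092; M4M5 = 13·28·30 = 10920.
Length 3: M1..M3: k=1: 0+741+3·19·13=1482; k=2: 171+0+3·3·13=288 → min 288 | M2..M4: k=2: 0+1092+19·3·28=2688; k=3: 741+0+19·13·28=7657 → min 2688 | M3..M5: k=3: 0+10920+3·13·30=12090; k=4: 1092+0+3·28·30=3612 → min 3612.
Length 4: M1..M4: k=1: 0+2688+3·19·28=4284; k=2: 171+1092+3·3·28=1515; k=3: 288+0+3·13·28=1380 → min 1380 | M2..M5: k=2: 0+3612+19·3·30=5322; k=3: 741+10920+19·13·30=19071; k=4: 2688+0+19·28·30=18648 → min 5322.
Length 5: M1..M5: k=1: 0+5322+3·19·30=7032; k=2: 171+3612+3·3·30=4053; k=3: 288+10920+3·13·30=12378; k=4: 1380+0+3·28·30=3900 → min 3900.
Optimal order: ((((M1·M2)·M3)·M4)·M5) with cost 3900.

3900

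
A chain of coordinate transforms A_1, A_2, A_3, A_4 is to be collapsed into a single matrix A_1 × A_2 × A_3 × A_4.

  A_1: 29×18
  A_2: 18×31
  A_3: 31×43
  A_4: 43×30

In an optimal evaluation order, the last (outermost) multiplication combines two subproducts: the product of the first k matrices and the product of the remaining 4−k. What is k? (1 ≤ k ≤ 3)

1

Adjacent pairs: A_1A_2 = 29·18·31 = 16182; A_2A_3 = 18·31·43 = 23994; A_3A_4 = 31·43·30 = 39990.
Length 3: A_1..A_3: k=1: 0+23994+29·18·43=46440; k=2: 16182+0+29·31·43=54839 → min 46440 | A_2..A_4: k=2: 0+39990+18·31·30=56730; k=3: 23994+0+18·43·30=47214 → min 47214.
Top-level splits: k=1: (A_1..A_1)·(A_2..A_4) → 0+47214+29·18·30 = 62874; k=2: (A_1..A_2)·(A_3..A_4) → 16182+39990+29·31·30 = 83142; k=3: (A_1..A_3)·(A_4..A_4) → 46440+0+29·43·30 = 83850.
Best split is after A_1, i.e. k = 1.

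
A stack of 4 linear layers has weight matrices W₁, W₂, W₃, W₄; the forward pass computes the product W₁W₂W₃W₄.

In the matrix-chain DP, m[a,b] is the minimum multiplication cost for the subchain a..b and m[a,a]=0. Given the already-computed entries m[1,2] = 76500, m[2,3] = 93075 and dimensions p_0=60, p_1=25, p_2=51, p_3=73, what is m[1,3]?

202575

m[1,3] = min over k∈[1,2] of m[1,k]+m[k+1,3]+p_{0}·p_k·p_{3}.
k=1: 0 + 93075 + 60·25·73 = 202575; k=2: 76500 + 0 + 60·51·73 = 299880.
Minimum: 202575 at k=1.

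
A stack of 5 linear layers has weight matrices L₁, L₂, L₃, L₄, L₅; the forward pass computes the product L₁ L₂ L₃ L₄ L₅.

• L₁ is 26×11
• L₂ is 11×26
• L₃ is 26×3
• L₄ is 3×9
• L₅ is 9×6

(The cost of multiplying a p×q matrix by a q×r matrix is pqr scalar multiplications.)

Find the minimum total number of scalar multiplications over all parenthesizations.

Adjacent pairs: L₁L₂ = 26·11·26 = 7436; L₂L₃ = 11·26·3 = 858; L₃L₄ = 26·3·9 = 702; L₄L₅ = 3·9·6 = 162.
Length 3: L₁..L₃: k=1: 0+858+26·11·3=1716; k=2: 7436+0+26·26·3=9464 → min 1716 | L₂..L₄: k=2: 0+702+11·26·9=3276; k=3: 858+0+11·3·9=1155 → min 1155 | L₃..L₅: k=3: 0+162+26·3·6=630; k=4: 702+0+26·9·6=2106 → min 630.
Length 4: L₁..L₄: k=1: 0+1155+26·11·9=3729; k=2: 7436+702+26·26·9=14222; k=3: 1716+0+26·3·9=2418 → min 2418 | L₂..L₅: k=2: 0+630+11·26·6=2346; k=3: 858+162+11·3·6=1218; k=4: 1155+0+11·9·6=1749 → min 1218.
Length 5: L₁..L₅: k=1: 0+1218+26·11·6=2934; k=2: 7436+630+26·26·6=12122; k=3: 1716+162+26·3·6=2346; k=4: 2418+0+26·9·6=3822 → min 2346.
Optimal order: ((L₁ (L₂ L₃)) (L₄ L₅)) with cost 2346.

2346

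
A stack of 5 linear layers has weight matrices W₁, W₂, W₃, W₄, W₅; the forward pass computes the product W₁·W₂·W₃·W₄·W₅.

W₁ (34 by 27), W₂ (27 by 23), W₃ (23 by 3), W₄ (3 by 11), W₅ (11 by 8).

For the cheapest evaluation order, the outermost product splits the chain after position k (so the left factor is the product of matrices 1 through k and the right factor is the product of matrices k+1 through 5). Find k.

3

Adjacent pairs: W₁W₂ = 34·27·23 = 21114; W₂W₃ = 27·23·3 = 1863; W₃W₄ = 23·3·11 = 759; W₄W₅ = 3·11·8 = 264.
Length 3: W₁..W₃: k=1: 0+1863+34·27·3=4617; k=2: 21114+0+34·23·3=23460 → min 4617 | W₂..W₄: k=2: 0+759+27·23·11=7590; k=3: 1863+0+27·3·11=2754 → min 2754 | W₃..W₅: k=3: 0+264+23·3·8=816; k=4: 759+0+23·11·8=2783 → min 816.
Length 4: W₁..W₄: k=1: 0+2754+34·27·11=12852; k=2: 21114+759+34·23·11=30475; k=3: 4617+0+34·3·11=5739 → min 5739 | W₂..W₅: k=2: 0+816+27·23·8=5784; k=3: 1863+264+27·3·8=2775; k=4: 2754+0+27·11·8=5130 → min 2775.
Top-level splits: k=1: (W₁..W₁)·(W₂..W₅) → 0+2775+34·27·8 = 10119; k=2: (W₁..W₂)·(W₃..W₅) → 21114+816+34·23·8 = 28186; k=3: (W₁..W₃)·(W₄..W₅) → 4617+264+34·3·8 = 5697; k=4: (W₁..W₄)·(W₅..W₅) → 5739+0+34·11·8 = 8731.
Best split is after W₃, i.e. k = 3.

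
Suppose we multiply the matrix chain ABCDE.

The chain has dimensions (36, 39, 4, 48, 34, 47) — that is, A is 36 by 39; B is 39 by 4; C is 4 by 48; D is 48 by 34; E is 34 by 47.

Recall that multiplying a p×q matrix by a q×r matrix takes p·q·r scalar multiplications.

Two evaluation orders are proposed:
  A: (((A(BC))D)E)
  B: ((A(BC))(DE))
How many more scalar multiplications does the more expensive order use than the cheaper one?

Order A = (((A(BC))D)E): (BC): 39×4 by 4×48 → 39×48, cost 39·4·48 = 7488; (A(BC)): 36×39 by 39×48 → 36×48, cost 36·39·48 = 67392; cumulative 74880; ((A(BC))D): 36×48 by 48×34 → 36×34, cost 36·48·34 = 58752; cumulative 133632; (((A(BC))D)E): 36×34 by 34×47 → 36×47, cost 36·34·47 = 57528; cumulative 191160. Total 191160.
Order B = ((A(BC))(DE)): (BC): 39×4 by 4×48 → 39×48, cost 39·4·48 = 7488; (A(BC)): 36×39 by 39×48 → 36×48, cost 36·39·48 = 67392; cumulative 74880; (DE): 48×34 by 34×47 → 48×47, cost 48·34·47 = 76704; ((A(BC))(DE)): 36×48 by 48×47 → 36×47, cost 36·48·47 = 81216; cumulative 232800. Total 232800.
Difference: |191160 − 232800| = 41640.

41640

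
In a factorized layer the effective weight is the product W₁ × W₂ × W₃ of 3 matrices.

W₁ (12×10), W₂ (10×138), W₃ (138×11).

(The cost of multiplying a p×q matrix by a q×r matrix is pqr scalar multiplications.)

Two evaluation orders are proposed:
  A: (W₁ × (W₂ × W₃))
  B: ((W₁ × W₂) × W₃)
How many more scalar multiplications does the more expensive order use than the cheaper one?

18276

Order A = (W₁ × (W₂ × W₃)): (W₂ × W₃): 10×138 by 138×11 → 10×11, cost 10·138·11 = 15180; (W₁ × (W₂ × W₃)): 12×10 by 10×11 → 12×11, cost 12·10·11 = 1320; cumulative 16500. Total 16500.
Order B = ((W₁ × W₂) × W₃): (W₁ × W₂): 12×10 by 10×138 → 12×138, cost 12·10·138 = 16560; ((W₁ × W₂) × W₃): 12×138 by 138×11 → 12×11, cost 12·138·11 = 18216; cumulative 34776. Total 34776.
Difference: |16500 − 34776| = 18276.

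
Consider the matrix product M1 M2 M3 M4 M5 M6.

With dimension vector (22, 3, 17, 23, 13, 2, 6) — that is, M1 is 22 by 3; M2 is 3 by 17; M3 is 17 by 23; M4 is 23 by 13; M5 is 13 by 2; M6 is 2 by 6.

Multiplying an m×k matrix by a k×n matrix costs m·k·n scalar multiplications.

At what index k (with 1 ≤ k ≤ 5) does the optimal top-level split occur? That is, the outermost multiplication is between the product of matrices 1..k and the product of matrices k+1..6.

5

Adjacent pairs: M1M2 = 22·3·17 = 1122; M2M3 = 3·17·23 = 1173; M3M4 = 17·23·13 = 5083; M4M5 = 23·13·2 = 598; M5M6 = 13·2·6 = 156.
Length 3: M1..M3: k=1: 0+1173+22·3·23=2691; k=2: 1122+0+22·17·23=9724 → min 2691 | M2..M4: k=2: 0+5083+3·17·13=5746; k=3: 1173+0+3·23·13=2070 → min 2070 | M3..M5: k=3: 0+598+17·23·2=1380; k=4: 5083+0+17·13·2=5525 → min 1380 | M4..M6: k=4: 0+156+23·13·6=1950; k=5: 598+0+23·2·6=874 → min 874.
Length 4: M1..M4: k=1: 0+2070+22·3·13=2928; k=2: 1122+5083+22·17·13=11067; k=3: 2691+0+22·23·13=9269 → min 2928 | M2..M5: k=2: 0+1380+3·17·2=1482; k=3: 1173+598+3·23·2=1909; k=4: 2070+0+3·13·2=2148 → min 1482 | M3..M6: k=3: 0+874+17·23·6=3220; k=4: 5083+156+17·13·6=6565; k=5: 1380+0+17·2·6=1584 → min 1584.
Length 5: M1..M5: k=1: 0+1482+22·3·2=1614; k=2: 1122+1380+22·17·2=3250; k=3: 2691+598+22·23·2=4301; k=4: 2928+0+22·13·2=3500 → min 1614 | M2..M6: k=2: 0+1584+3·17·6=1890; k=3: 1173+874+3·23·6=2461; k=4: 2070+156+3·13·6=2460; k=5: 1482+0+3·2·6=1518 → min 1518.
Top-level splits: k=1: (M1..M1)·(M2..M6) → 0+1518+22·3·6 = 1914; k=2: (M1..M2)·(M3..M6) → 1122+1584+22·17·6 = 4950; k=3: (M1..M3)·(M4..M6) → 2691+874+22·23·6 = 6601; k=4: (M1..M4)·(M5..M6) → 2928+156+22·13·6 = 4800; k=5: (M1..M5)·(M6..M6) → 1614+0+22·2·6 = 1878.
Best split is after M5, i.e. k = 5.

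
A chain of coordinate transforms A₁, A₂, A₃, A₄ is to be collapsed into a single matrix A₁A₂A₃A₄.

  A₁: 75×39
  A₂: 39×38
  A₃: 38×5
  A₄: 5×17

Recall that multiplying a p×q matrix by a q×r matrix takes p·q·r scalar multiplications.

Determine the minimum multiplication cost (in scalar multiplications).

Adjacent pairs: A₁A₂ = 75·39·38 = 111150; A₂A₃ = 39·38·5 = 7410; A₃A₄ = 38·5·17 = 3230.
Length 3: A₁..A₃: k=1: 0+7410+75·39·5=22035; k=2: 111150+0+75·38·5=125400 → min 22035 | A₂..A₄: k=2: 0+3230+39·38·17=28424; k=3: 7410+0+39·5·17=10725 → min 10725.
Length 4: A₁..A₄: k=1: 0+10725+75·39·17=60450; k=2: 111150+3230+75·38·17=162830; k=3: 22035+0+75·5·17=28410 → min 28410.
Optimal order: ((A₁(A₂A₃))A₄) with cost 28410.

28410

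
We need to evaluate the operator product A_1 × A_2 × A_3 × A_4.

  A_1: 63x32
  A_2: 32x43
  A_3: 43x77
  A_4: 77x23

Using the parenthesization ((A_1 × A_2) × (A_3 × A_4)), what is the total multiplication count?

(A_1 × A_2): 63×32 by 32×43 → 63×43, cost 63·32·43 = 86688
(A_3 × A_4): 43×77 by 77×23 → 43×23, cost 43·77·23 = 76153
((A_1 × A_2) × (A_3 × A_4)): 63×43 by 43×23 → 63×23, cost 63·43·23 = 62307; cumulative 225148
Total: 225148 scalar multiplications.

225148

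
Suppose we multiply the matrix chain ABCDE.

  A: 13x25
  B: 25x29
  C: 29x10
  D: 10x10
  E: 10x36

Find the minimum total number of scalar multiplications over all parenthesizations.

Adjacent pairs: AB = 13·25·29 = 9425; BC = 25·29·10 = 7250; CD = 29·10·10 = 2900; DE = 10·10·36 = 3600.
Length 3: A..C: k=1: 0+7250+13·25·10=10500; k=2: 9425+0+13·29·10=13195 → min 10500 | B..D: k=2: 0+2900+25·29·10=10150; k=3: 7250+0+25·10·10=9750 → min 9750 | C..E: k=3: 0+3600+29·10·36=14040; k=4: 2900+0+29·10·36=13340 → min 13340.
Length 4: A..D: k=1: 0+9750+13·25·10=13000; k=2: 9425+2900+13·29·10=16095; k=3: 10500+0+13·10·10=11800 → min 11800 | B..E: k=2: 0+13340+25·29·36=39440; k=3: 7250+3600+25·10·36=19850; k=4: 9750+0+25·10·36=18750 → min 18750.
Length 5: A..E: k=1: 0+18750+13·25·36=30450; k=2: 9425+13340+13·29·36=36337; k=3: 10500+3600+13·10·36=18780; k=4: 11800+0+13·10·36=16480 → min 16480.
Optimal order: (((A(BC))D)E) with cost 16480.

16480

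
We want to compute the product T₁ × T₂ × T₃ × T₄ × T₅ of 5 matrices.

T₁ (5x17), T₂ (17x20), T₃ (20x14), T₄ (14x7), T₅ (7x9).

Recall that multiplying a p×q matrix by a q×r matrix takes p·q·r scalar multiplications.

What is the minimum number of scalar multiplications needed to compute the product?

Adjacent pairs: T₁T₂ = 5·17·20 = 1700; T₂T₃ = 17·20·14 = 4760; T₃T₄ = 20·14·7 = 1960; T₄T₅ = 14·7·9 = 882.
Length 3: T₁..T₃: k=1: 0+4760+5·17·14=5950; k=2: 1700+0+5·20·14=3100 → min 3100 | T₂..T₄: k=2: 0+1960+17·20·7=4340; k=3: 4760+0+17·14·7=6426 → min 4340 | T₃..T₅: k=3: 0+882+20·14·9=3402; k=4: 1960+0+20·7·9=3220 → min 3220.
Length 4: T₁..T₄: k=1: 0+4340+5·17·7=4935; k=2: 1700+1960+5·20·7=4360; k=3: 3100+0+5·14·7=3590 → min 3590 | T₂..T₅: k=2: 0+3220+17·20·9=6280; k=3: 4760+882+17·14·9=7784; k=4: 4340+0+17·7·9=5411 → min 5411.
Length 5: T₁..T₅: k=1: 0+5411+5·17·9=6176; k=2: 1700+3220+5·20·9=5820; k=3: 3100+882+5·14·9=4612; k=4: 3590+0+5·7·9=3905 → min 3905.
Optimal order: ((((T₁ × T₂) × T₃) × T₄) × T₅) with cost 3905.

3905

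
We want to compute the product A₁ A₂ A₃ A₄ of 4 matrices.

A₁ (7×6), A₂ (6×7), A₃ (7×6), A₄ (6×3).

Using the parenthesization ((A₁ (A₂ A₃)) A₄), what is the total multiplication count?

(A₂ A₃): 6×7 by 7×6 → 6×6, cost 6·7·6 = 252
(A₁ (A₂ A₃)): 7×6 by 6×6 → 7×6, cost 7·6·6 = 252; cumulative 504
((A₁ (A₂ A₃)) A₄): 7×6 by 6×3 → 7×3, cost 7·6·3 = 126; cumulative 630
Total: 630 scalar multiplications.

630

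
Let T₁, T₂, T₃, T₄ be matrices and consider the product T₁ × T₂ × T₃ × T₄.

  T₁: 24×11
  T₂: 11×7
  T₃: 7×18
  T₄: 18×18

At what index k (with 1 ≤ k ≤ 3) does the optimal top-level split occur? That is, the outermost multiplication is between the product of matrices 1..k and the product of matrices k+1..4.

2

Adjacent pairs: T₁T₂ = 24·11·7 = 1848; T₂T₃ = 11·7·18 = 1386; T₃T₄ = 7·18·18 = 2268.
Length 3: T₁..T₃: k=1: 0+1386+24·11·18=6138; k=2: 1848+0+24·7·18=4872 → min 4872 | T₂..T₄: k=2: 0+2268+11·7·18=3654; k=3: 1386+0+11·18·18=4950 → min 3654.
Top-level splits: k=1: (T₁..T₁)·(T₂..T₄) → 0+3654+24·11·18 = 8406; k=2: (T₁..T₂)·(T₃..T₄) → 1848+2268+24·7·18 = 7140; k=3: (T₁..T₃)·(T₄..T₄) → 4872+0+24·18·18 = 12648.
Best split is after T₂, i.e. k = 2.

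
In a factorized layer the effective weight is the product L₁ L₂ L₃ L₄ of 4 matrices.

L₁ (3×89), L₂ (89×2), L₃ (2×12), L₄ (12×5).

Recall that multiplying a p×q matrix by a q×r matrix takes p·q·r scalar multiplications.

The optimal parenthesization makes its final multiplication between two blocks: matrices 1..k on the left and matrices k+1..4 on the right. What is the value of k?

2

Adjacent pairs: L₁L₂ = 3·89·2 = 534; L₂L₃ = 89·2·12 = 2136; L₃L₄ = 2·12·5 = 120.
Length 3: L₁..L₃: k=1: 0+2136+3·89·12=5340; k=2: 534+0+3·2·12=606 → min 606 | L₂..L₄: k=2: 0+120+89·2·5=1010; k=3: 2136+0+89·12·5=7476 → min 1010.
Top-level splits: k=1: (L₁..L₁)·(L₂..L₄) → 0+1010+3·89·5 = 2345; k=2: (L₁..L₂)·(L₃..L₄) → 534+120+3·2·5 = 684; k=3: (L₁..L₃)·(L₄..L₄) → 606+0+3·12·5 = 786.
Best split is after L₂, i.e. k = 2.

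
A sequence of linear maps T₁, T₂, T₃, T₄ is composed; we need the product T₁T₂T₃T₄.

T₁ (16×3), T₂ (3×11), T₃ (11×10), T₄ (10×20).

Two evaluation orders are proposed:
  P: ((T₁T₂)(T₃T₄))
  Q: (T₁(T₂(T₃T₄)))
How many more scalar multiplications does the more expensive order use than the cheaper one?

Order P = ((T₁T₂)(T₃T₄)): (T₁T₂): 16×3 by 3×11 → 16×11, cost 16·3·11 = 528; (T₃T₄): 11×10 by 10×20 → 11×20, cost 11·10·20 = 2200; ((T₁T₂)(T₃T₄)): 16×11 by 11×20 → 16×20, cost 16·11·20 = 3520; cumulative 6248. Total 6248.
Order Q = (T₁(T₂(T₃T₄))): (T₃T₄): 11×10 by 10×20 → 11×20, cost 11·10·20 = 2200; (T₂(T₃T₄)): 3×11 by 11×20 → 3×20, cost 3·11·20 = 660; cumulative 2860; (T₁(T₂(T₃T₄))): 16×3 by 3×20 → 16×20, cost 16·3·20 = 960; cumulative 3820. Total 3820.
Difference: |6248 − 3820| = 2428.

2428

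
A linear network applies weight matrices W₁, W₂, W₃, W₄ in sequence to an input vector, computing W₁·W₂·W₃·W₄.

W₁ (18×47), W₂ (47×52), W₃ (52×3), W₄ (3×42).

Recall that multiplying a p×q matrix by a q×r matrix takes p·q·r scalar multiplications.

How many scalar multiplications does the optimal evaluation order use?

12138

Adjacent pairs: W₁W₂ = 18·47·52 = 43992; W₂W₃ = 47·52·3 = 7332; W₃W₄ = 52·3·42 = 6552.
Length 3: W₁..W₃: k=1: 0+7332+18·47·3=9870; k=2: 43992+0+18·52·3=46800 → min 9870 | W₂..W₄: k=2: 0+6552+47·52·42=109200; k=3: 7332+0+47·3·42=13254 → min 13254.
Length 4: W₁..W₄: k=1: 0+13254+18·47·42=48786; k=2: 43992+6552+18·52·42=89856; k=3: 9870+0+18·3·42=12138 → min 12138.
Optimal order: ((W₁·(W₂·W₃))·W₄) with cost 12138.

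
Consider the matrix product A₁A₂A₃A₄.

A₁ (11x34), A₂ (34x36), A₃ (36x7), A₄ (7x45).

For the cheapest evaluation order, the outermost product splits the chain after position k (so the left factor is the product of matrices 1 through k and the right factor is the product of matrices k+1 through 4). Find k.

Adjacent pairs: A₁A₂ = 11·34·36 = 13464; A₂A₃ = 34·36·7 = 8568; A₃A₄ = 36·7·45 = 11340.
Length 3: A₁..A₃: k=1: 0+8568+11·34·7=11186; k=2: 13464+0+11·36·7=16236 → min 11186 | A₂..A₄: k=2: 0+11340+34·36·45=66420; k=3: 8568+0+34·7·45=19278 → min 19278.
Top-level splits: k=1: (A₁..A₁)·(A₂..A₄) → 0+19278+11·34·45 = 36108; k=2: (A₁..A₂)·(A₃..A₄) → 13464+11340+11·36·45 = 42624; k=3: (A₁..A₃)·(A₄..A₄) → 11186+0+11·7·45 = 14651.
Best split is after A₃, i.e. k = 3.

3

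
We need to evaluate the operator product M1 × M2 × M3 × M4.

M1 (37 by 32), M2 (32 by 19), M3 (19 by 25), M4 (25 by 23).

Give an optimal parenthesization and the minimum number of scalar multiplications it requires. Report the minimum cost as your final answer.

49590

Adjacent pairs: M1M2 = 37·32·19 = 22496; M2M3 = 32·19·25 = 15200; M3M4 = 19·25·23 = 10925.
Length 3: M1..M3: k=1: 0+15200+37·32·25=44800; k=2: 22496+0+37·19·25=40071 → min 40071 | M2..M4: k=2: 0+10925+32·19·23=24909; k=3: 15200+0+32·25·23=33600 → min 24909.
Length 4: M1..M4: k=1: 0+24909+37·32·23=52141; k=2: 22496+10925+37·19·23=49590; k=3: 40071+0+37·25·23=61346 → min 49590.
Optimal parenthesization: ((M1 × M2) × (M3 × M4)) with cost 49590.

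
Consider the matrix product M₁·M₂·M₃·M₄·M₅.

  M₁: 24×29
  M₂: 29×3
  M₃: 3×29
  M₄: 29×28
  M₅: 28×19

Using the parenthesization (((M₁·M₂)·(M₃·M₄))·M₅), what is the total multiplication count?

(M₁·M₂): 24×29 by 29×3 → 24×3, cost 24·29·3 = 2088
(M₃·M₄): 3×29 by 29×28 → 3×28, cost 3·29·28 = 2436
((M₁·M₂)·(M₃·M₄)): 24×3 by 3×28 → 24×28, cost 24·3·28 = 2016; cumulative 6540
(((M₁·M₂)·(M₃·M₄))·M₅): 24×28 by 28×19 → 24×19, cost 24·28·19 = 12768; cumulative 19308
Total: 19308 scalar multiplications.

19308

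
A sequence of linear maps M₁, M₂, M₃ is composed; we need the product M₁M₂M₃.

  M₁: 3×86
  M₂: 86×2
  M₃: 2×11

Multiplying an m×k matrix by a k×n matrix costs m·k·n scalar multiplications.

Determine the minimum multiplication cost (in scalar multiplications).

582

Order (M₁(M₂M₃)): (M₂M₃): 86×2 by 2×11 → 86×11, cost 86·2·11 = 1892; (M₁(M₂M₃)): 3×86 by 86×11 → 3×11, cost 3·86·11 = 2838; cumulative 4730. Total 4730.
Order ((M₁M₂)M₃): (M₁M₂): 3×86 by 86×2 → 3×2, cost 3·86·2 = 516; ((M₁M₂)M₃): 3×2 by 2×11 → 3×11, cost 3·2·11 = 66; cumulative 582. Total 582.
Minimum: 582.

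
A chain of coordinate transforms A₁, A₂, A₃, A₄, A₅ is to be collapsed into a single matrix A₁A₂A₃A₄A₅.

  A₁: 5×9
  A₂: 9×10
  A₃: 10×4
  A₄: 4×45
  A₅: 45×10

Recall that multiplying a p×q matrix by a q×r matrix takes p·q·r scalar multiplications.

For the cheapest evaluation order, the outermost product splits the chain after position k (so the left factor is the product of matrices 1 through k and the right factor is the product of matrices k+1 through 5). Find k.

Adjacent pairs: A₁A₂ = 5·9·10 = 450; A₂A₃ = 9·10·4 = 360; A₃A₄ = 10·4·45 = 1800; A₄A₅ = 4·45·10 = 1800.
Length 3: A₁..A₃: k=1: 0+360+5·9·4=540; k=2: 450+0+5·10·4=650 → min 540 | A₂..A₄: k=2: 0+1800+9·10·45=5850; k=3: 360+0+9·4·45=1980 → min 1980 | A₃..A₅: k=3: 0+1800+10·4·10=2200; k=4: 1800+0+10·45·10=6300 → min 2200.
Length 4: A₁..A₄: k=1: 0+1980+5·9·45=4005; k=2: 450+1800+5·10·45=4500; k=3: 540+0+5·4·45=1440 → min 1440 | A₂..A₅: k=2: 0+2200+9·10·10=3100; k=3: 360+1800+9·4·10=2520; k=4: 1980+0+9·45·10=6030 → min 2520.
Top-level splits: k=1: (A₁..A₁)·(A₂..A₅) → 0+2520+5·9·10 = 2970; k=2: (A₁..A₂)·(A₃..A₅) → 450+2200+5·10·10 = 3150; k=3: (A₁..A₃)·(A₄..A₅) → 540+1800+5·4·10 = 2540; k=4: (A₁..A₄)·(A₅..A₅) → 1440+0+5·45·10 = 3690.
Best split is after A₃, i.e. k = 3.

3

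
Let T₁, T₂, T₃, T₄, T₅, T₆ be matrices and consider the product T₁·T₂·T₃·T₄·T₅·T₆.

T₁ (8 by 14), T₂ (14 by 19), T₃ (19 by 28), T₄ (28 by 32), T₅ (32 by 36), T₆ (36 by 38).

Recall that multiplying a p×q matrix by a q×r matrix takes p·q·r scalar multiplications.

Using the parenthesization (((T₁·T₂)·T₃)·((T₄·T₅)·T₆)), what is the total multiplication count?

85456

(T₁·T₂): 8×14 by 14×19 → 8×19, cost 8·14·19 = 2128
((T₁·T₂)·T₃): 8×19 by 19×28 → 8×28, cost 8·19·28 = 4256; cumulative 6384
(T₄·T₅): 28×32 by 32×36 → 28×36, cost 28·32·36 = 32256
((T₄·T₅)·T₆): 28×36 by 36×38 → 28×38, cost 28·36·38 = 38304; cumulative 70560
(((T₁·T₂)·T₃)·((T₄·T₅)·T₆)): 8×28 by 28×38 → 8×38, cost 8·28·38 = 8512; cumulative 85456
Total: 85456 scalar multiplications.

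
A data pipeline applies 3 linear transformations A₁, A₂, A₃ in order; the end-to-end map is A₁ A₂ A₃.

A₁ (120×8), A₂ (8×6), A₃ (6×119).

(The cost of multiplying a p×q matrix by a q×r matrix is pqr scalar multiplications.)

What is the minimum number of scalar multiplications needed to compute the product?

91440

Order (A₁ (A₂ A₃)): (A₂ A₃): 8×6 by 6×119 → 8×119, cost 8·6·119 = 5712; (A₁ (A₂ A₃)): 120×8 by 8×119 → 120×119, cost 120·8·119 = 114240; cumulative 119952. Total 119952.
Order ((A₁ A₂) A₃): (A₁ A₂): 120×8 by 8×6 → 120×6, cost 120·8·6 = 5760; ((A₁ A₂) A₃): 120×6 by 6×119 → 120×119, cost 120·6·119 = 85680; cumulative 91440. Total 91440.
Minimum: 91440.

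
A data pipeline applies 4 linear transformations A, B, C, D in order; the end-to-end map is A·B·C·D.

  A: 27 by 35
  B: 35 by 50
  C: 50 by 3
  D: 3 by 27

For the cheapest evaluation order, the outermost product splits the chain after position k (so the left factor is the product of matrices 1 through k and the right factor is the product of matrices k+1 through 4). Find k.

Adjacent pairs: AB = 27·35·50 = 47250; BC = 35·50·3 = 5250; CD = 50·3·27 = 4050.
Length 3: A..C: k=1: 0+5250+27·35·3=8085; k=2: 47250+0+27·50·3=51300 → min 8085 | B..D: k=2: 0+4050+35·50·27=51300; k=3: 5250+0+35·3·27=8085 → min 8085.
Top-level splits: k=1: (A..A)·(B..D) → 0+8085+27·35·27 = 33600; k=2: (A..B)·(C..D) → 47250+4050+27·50·27 = 87750; k=3: (A..C)·(D..D) → 8085+0+27·3·27 = 10272.
Best split is after C, i.e. k = 3.

3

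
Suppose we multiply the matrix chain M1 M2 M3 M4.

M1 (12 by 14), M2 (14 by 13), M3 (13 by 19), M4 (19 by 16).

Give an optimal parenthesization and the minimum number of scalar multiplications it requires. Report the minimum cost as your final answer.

8632

Adjacent pairs: M1M2 = 12·14·13 = 2184; M2M3 = 14·13·19 = 3458; M3M4 = 13·19·16 = 3952.
Length 3: M1..M3: k=1: 0+3458+12·14·19=6650; k=2: 2184+0+12·13·19=5148 → min 5148 | M2..M4: k=2: 0+3952+14·13·16=6864; k=3: 3458+0+14·19·16=7714 → min 6864.
Length 4: M1..M4: k=1: 0+6864+12·14·16=9552; k=2: 2184+3952+12·13·16=8632; k=3: 5148+0+12·19·16=8796 → min 8632.
Optimal parenthesization: ((M1 M2) (M3 M4)) with cost 8632.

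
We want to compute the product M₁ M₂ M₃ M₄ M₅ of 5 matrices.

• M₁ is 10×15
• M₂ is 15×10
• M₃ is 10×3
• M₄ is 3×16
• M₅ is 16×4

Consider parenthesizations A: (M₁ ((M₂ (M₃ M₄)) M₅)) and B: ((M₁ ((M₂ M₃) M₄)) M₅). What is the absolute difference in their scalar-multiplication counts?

230

Order A = (M₁ ((M₂ (M₃ M₄)) M₅)): (M₃ M₄): 10×3 by 3×16 → 10×16, cost 10·3·16 = 480; (M₂ (M₃ M₄)): 15×10 by 10×16 → 15×16, cost 15·10·16 = 2400; cumulative 2880; ((M₂ (M₃ M₄)) M₅): 15×16 by 16×4 → 15×4, cost 15·16·4 = 960; cumulative 3840; (M₁ ((M₂ (M₃ M₄)) M₅)): 10×15 by 15×4 → 10×4, cost 10·15·4 = 600; cumulative 4440. Total 4440.
Order B = ((M₁ ((M₂ M₃) M₄)) M₅): (M₂ M₃): 15×10 by 10×3 → 15×3, cost 15·10·3 = 450; ((M₂ M₃) M₄): 15×3 by 3×16 → 15×16, cost 15·3·16 = 720; cumulative 1170; (M₁ ((M₂ M₃) M₄)): 10×15 by 15×16 → 10×16, cost 10·15·16 = 2400; cumulative 3570; ((M₁ ((M₂ M₃) M₄)) M₅): 10×16 by 16×4 → 10×4, cost 10·16·4 = 640; cumulative 4210. Total 4210.
Difference: |4440 − 4210| = 230.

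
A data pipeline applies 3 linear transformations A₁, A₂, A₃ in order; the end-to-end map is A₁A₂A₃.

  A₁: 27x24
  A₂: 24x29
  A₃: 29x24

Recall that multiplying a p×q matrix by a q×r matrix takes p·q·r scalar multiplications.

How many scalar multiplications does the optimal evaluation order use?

32256

Order (A₁(A₂A₃)): (A₂A₃): 24×29 by 29×24 → 24×24, cost 24·29·24 = 16704; (A₁(A₂A₃)): 27×24 by 24×24 → 27×24, cost 27·24·24 = 15552; cumulative 32256. Total 32256.
Order ((A₁A₂)A₃): (A₁A₂): 27×24 by 24×29 → 27×29, cost 27·24·29 = 18792; ((A₁A₂)A₃): 27×29 by 29×24 → 27×24, cost 27·29·24 = 18792; cumulative 37584. Total 37584.
Minimum: 32256.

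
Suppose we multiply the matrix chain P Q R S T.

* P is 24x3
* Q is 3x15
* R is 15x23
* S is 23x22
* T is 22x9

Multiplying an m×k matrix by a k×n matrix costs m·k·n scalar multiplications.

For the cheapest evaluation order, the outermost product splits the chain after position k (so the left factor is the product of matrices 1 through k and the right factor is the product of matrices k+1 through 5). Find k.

1

Adjacent pairs: PQ = 24·3·15 = 1080; QR = 3·15·23 = 1035; RS = 15·23·22 = 7590; ST = 23·22·9 = 4554.
Length 3: P..R: k=1: 0+1035+24·3·23=2691; k=2: 1080+0+24·15·23=9360 → min 2691 | Q..S: k=2: 0+7590+3·15·22=8580; k=3: 1035+0+3·23·22=2553 → min 2553 | R..T: k=3: 0+4554+15·23·9=7659; k=4: 7590+0+15·22·9=10560 → min 7659.
Length 4: P..S: k=1: 0+2553+24·3·22=4137; k=2: 1080+7590+24·15·22=16590; k=3: 2691+0+24·23·22=14835 → min 4137 | Q..T: k=2: 0+7659+3·15·9=8064; k=3: 1035+4554+3·23·9=6210; k=4: 2553+0+3·22·9=3147 → min 3147.
Top-level splits: k=1: (P..P)·(Q..T) → 0+3147+24·3·9 = 3795; k=2: (P..Q)·(R..T) → 1080+7659+24·15·9 = 11979; k=3: (P..R)·(S..T) → 2691+4554+24·23·9 = 12213; k=4: (P..S)·(T..T) → 4137+0+24·22·9 = 8889.
Best split is after P, i.e. k = 1.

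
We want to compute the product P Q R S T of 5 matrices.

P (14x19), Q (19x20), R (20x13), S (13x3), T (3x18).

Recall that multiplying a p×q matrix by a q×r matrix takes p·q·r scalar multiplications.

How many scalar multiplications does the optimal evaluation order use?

Adjacent pairs: PQ = 14·19·20 = 5320; QR = 19·20·13 = 4940; RS = 20·13·3 = 780; ST = 13·3·18 = 702.
Length 3: P..R: k=1: 0+4940+14·19·13=8398; k=2: 5320+0+14·20·13=8960 → min 8398 | Q..S: k=2: 0+780+19·20·3=1920; k=3: 4940+0+19·13·3=5681 → min 1920 | R..T: k=3: 0+702+20·13·18=5382; k=4: 780+0+20·3·18=1860 → min 1860.
Length 4: P..S: k=1: 0+1920+14·19·3=2718; k=2: 5320+780+14·20·3=6940; k=3: 8398+0+14·13·3=8944 → min 2718 | Q..T: k=2: 0+1860+19·20·18=8700; k=3: 4940+702+19·13·18=10088; k=4: 1920+0+19·3·18=2946 → min 2946.
Length 5: P..T: k=1: 0+2946+14·19·18=7734; k=2: 5320+1860+14·20·18=12220; k=3: 8398+702+14·13·18=12376; k=4: 2718+0+14·3·18=3474 → min 3474.
Optimal order: ((P (Q (R S))) T) with cost 3474.

3474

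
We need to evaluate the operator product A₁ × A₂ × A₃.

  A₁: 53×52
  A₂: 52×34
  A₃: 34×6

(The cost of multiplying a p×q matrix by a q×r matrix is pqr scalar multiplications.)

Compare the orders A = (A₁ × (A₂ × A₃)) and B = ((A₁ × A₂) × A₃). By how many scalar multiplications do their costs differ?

77372

Order A = (A₁ × (A₂ × A₃)): (A₂ × A₃): 52×34 by 34×6 → 52×6, cost 52·34·6 = 10608; (A₁ × (A₂ × A₃)): 53×52 by 52×6 → 53×6, cost 53·52·6 = 16536; cumulative 27144. Total 27144.
Order B = ((A₁ × A₂) × A₃): (A₁ × A₂): 53×52 by 52×34 → 53×34, cost 53·52·34 = 93704; ((A₁ × A₂) × A₃): 53×34 by 34×6 → 53×6, cost 53·34·6 = 10812; cumulative 104516. Total 104516.
Difference: |27144 − 104516| = 77372.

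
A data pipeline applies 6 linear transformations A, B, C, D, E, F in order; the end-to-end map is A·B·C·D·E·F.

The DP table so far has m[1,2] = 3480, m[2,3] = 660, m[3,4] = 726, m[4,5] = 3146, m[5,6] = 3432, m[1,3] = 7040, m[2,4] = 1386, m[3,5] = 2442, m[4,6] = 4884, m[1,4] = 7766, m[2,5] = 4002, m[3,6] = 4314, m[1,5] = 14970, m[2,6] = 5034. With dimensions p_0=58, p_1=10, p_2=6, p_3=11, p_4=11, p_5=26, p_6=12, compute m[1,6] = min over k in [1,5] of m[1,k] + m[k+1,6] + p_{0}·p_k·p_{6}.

11970

m[1,6] = min over k∈[1,5] of m[1,k]+m[k+1,6]+p_{0}·p_k·p_{6}.
k=1: 0 + 5034 + 58·10·12 = 11994; k=2: 3480 + 4314 + 58·6·12 = 11970; k=3: 7040 + 4884 + 58·11·12 = 19580; k=4: 7766 + 3432 + 58·11·12 = 18854; k=5: 14970 + 0 + 58·26·12 = 33066.
Minimum: 11970 at k=2.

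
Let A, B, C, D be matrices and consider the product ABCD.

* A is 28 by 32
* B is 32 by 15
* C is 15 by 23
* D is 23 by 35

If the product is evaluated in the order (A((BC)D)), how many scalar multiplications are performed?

(BC): 32×15 by 15×23 → 32×23, cost 32·15·23 = 11040
((BC)D): 32×23 by 23×35 → 32×35, cost 32·23·35 = 25760; cumulative 36800
(A((BC)D)): 28×32 by 32×35 → 28×35, cost 28·32·35 = 31360; cumulative 68160
Total: 68160 scalar multiplications.

68160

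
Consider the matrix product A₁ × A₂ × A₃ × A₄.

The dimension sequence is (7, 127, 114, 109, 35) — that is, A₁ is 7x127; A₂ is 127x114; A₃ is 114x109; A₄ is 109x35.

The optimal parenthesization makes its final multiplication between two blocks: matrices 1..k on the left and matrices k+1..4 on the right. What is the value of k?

Adjacent pairs: A₁A₂ = 7·127·114 = 101346; A₂A₃ = 127·114·109 = 1578102; A₃A₄ = 114·109·35 = 434910.
Length 3: A₁..A₃: k=1: 0+1578102+7·127·109=1675003; k=2: 101346+0+7·114·109=188328 → min 188328 | A₂..A₄: k=2: 0+434910+127·114·35=941640; k=3: 1578102+0+127·109·35=2062607 → min 941640.
Top-level splits: k=1: (A₁..A₁)·(A₂..A₄) → 0+941640+7·127·35 = 972755; k=2: (A₁..A₂)·(A₃..A₄) → 101346+434910+7·114·35 = 564186; k=3: (A₁..A₃)·(A₄..A₄) → 188328+0+7·109·35 = 215033.
Best split is after A₃, i.e. k = 3.

3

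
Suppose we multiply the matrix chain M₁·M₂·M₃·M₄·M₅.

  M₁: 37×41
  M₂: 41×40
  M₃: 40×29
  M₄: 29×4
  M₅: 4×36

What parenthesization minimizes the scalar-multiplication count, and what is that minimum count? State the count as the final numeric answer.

Adjacent pairs: M₁M₂ = 37·41·40 = 60680; M₂M₃ = 41·40·29 = 47560; M₃M₄ = 40·29·4 = 4640; M₄M₅ = 29·4·36 = 4176.
Length 3: M₁..M₃: k=1: 0+47560+37·41·29=91553; k=2: 60680+0+37·40·29=103600 → min 91553 | M₂..M₄: k=2: 0+4640+41·40·4=11200; k=3: 47560+0+41·29·4=52316 → min 11200 | M₃..M₅: k=3: 0+4176+40·29·36=45936; k=4: 4640+0+40·4·36=10400 → min 10400.
Length 4: M₁..M₄: k=1: 0+11200+37·41·4=17268; k=2: 60680+4640+37·40·4=71240; k=3: 91553+0+37·29·4=95845 → min 17268 | M₂..M₅: k=2: 0+10400+41·40·36=69440; k=3: 47560+4176+41·29·36=94540; k=4: 11200+0+41·4·36=17104 → min 17104.
Length 5: M₁..M₅: k=1: 0+17104+37·41·36=71716; k=2: 60680+10400+37·40·36=124360; k=3: 91553+4176+37·29·36=134357; k=4: 17268+0+37·4·36=22596 → min 22596.
Optimal parenthesization: ((M₁·(M₂·(M₃·M₄)))·M₅) with cost 22596.

22596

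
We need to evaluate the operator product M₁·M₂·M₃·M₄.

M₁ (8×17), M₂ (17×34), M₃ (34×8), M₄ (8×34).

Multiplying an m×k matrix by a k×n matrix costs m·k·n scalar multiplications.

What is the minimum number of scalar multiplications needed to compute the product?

Adjacent pairs: M₁M₂ = 8·17·34 = 4624; M₂M₃ = 17·34·8 = 4624; M₃M₄ = 34·8·34 = 9248.
Length 3: M₁..M₃: k=1: 0+4624+8·17·8=5712; k=2: 4624+0+8·34·8=6800 → min 5712 | M₂..M₄: k=2: 0+9248+17·34·34=28900; k=3: 4624+0+17·8·34=9248 → min 9248.
Length 4: M₁..M₄: k=1: 0+9248+8·17·34=13872; k=2: 4624+9248+8·34·34=23120; k=3: 5712+0+8·8·34=7888 → min 7888.
Optimal order: ((M₁·(M₂·M₃))·M₄) with cost 7888.

7888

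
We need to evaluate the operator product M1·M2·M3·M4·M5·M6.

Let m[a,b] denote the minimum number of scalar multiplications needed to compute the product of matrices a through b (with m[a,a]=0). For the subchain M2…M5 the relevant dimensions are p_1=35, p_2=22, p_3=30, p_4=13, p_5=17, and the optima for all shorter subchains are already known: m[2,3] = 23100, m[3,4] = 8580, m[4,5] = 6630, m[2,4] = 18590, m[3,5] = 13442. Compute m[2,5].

m[2,5] = min over k∈[2,4] of m[2,k]+m[k+1,5]+p_{1}·p_k·p_{5}.
k=2: 0 + 13442 + 35·22·17 = 26532; k=3: 23100 + 6630 + 35·30·17 = 47580; k=4: 18590 + 0 + 35·13·17 = 26325.
Minimum: 26325 at k=4.

26325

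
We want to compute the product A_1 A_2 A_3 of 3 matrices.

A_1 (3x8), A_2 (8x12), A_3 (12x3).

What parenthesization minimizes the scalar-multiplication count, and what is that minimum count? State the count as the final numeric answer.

(A_1 (A_2 A_3)): cost 360.
((A_1 A_2) A_3): cost 396.
Optimal: (A_1 (A_2 A_3)) with cost 360.

360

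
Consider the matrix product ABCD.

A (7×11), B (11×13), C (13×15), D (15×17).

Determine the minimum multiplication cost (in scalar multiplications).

Adjacent pairs: AB = 7·11·13 = 1001; BC = 11·13·15 = 2145; CD = 13·15·17 = 3315.
Length 3: A..C: k=1: 0+2145+7·11·15=3300; k=2: 1001+0+7·13·15=2366 → min 2366 | B..D: k=2: 0+3315+11·13·17=5746; k=3: 2145+0+11·15·17=4950 → min 4950.
Length 4: A..D: k=1: 0+4950+7·11·17=6259; k=2: 1001+3315+7·13·17=5863; k=3: 2366+0+7·15·17=4151 → min 4151.
Optimal order: (((AB)C)D) with cost 4151.

4151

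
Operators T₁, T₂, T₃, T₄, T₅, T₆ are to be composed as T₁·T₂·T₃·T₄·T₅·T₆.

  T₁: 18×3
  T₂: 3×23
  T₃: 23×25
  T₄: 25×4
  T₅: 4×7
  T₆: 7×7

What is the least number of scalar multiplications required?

2634

Adjacent pairs: T₁T₂ = 18·3·23 = 1242; T₂T₃ = 3·23·25 = 1725; T₃T₄ = 23·25·4 = 2300; T₄T₅ = 25·4·7 = 700; T₅T₆ = 4·7·7 = 196.
Length 3: T₁..T₃: k=1: 0+1725+18·3·25=3075; k=2: 1242+0+18·23·25=11592 → min 3075 | T₂..T₄: k=2: 0+2300+3·23·4=2576; k=3: 1725+0+3·25·4=2025 → min 2025 | T₃..T₅: k=3: 0+700+23·25·7=4725; k=4: 2300+0+23·4·7=2944 → min 2944 | T₄..T₆: k=4: 0+196+25·4·7=896; k=5: 700+0+25·7·7=1925 → min 896.
Length 4: T₁..T₄: k=1: 0+2025+18·3·4=2241; k=2: 1242+2300+18·23·4=5198; k=3: 3075+0+18·25·4=4875 → min 2241 | T₂..T₅: k=2: 0+2944+3·23·7=3427; k=3: 1725+700+3·25·7=2950; k=4: 2025+0+3·4·7=2109 → min 2109 | T₃..T₆: k=3: 0+896+23·25·7=4921; k=4: 2300+196+23·4·7=3140; k=5: 2944+0+23·7·7=4071 → min 3140.
Length 5: T₁..T₅: k=1: 0+2109+18·3·7=2487; k=2: 1242+2944+18·23·7=7084; k=3: 3075+700+18·25·7=6925; k=4: 2241+0+18·4·7=2745 → min 2487 | T₂..T₆: k=2: 0+3140+3·23·7=3623; k=3: 1725+896+3·25·7=3146; k=4: 2025+196+3·4·7=2305; k=5: 2109+0+3·7·7=2256 → min 2256.
Length 6: T₁..T₆: k=1: 0+2256+18·3·7=2634; k=2: 1242+3140+18·23·7=7280; k=3: 3075+896+18·25·7=7121; k=4: 2241+196+18·4·7=2941; k=5: 2487+0+18·7·7=3369 → min 2634.
Optimal order: (T₁·((((T₂·T₃)·T₄)·T₅)·T₆)) with cost 2634.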